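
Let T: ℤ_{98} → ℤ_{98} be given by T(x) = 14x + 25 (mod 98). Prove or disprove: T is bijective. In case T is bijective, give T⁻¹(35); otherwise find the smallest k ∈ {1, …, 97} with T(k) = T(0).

We have gcd(14, 98) = 14 > 1. Taking x_1 = 0 and x_2 = 7: T(0) = 25 and T(7) = 14·7 + 25 = 123 ≡ 25 (mod 98).
So T(0) = T(7) while 0 ≠ 7, thus T is not injective, hence not bijective.
Since T is not bijective, we find the least positive k with T(k) = T(0): this means 14k ≡ 0 (mod 98), i.e. 98 ∣ 14k. Since gcd(14, 98) = 14, dividing through by 14 this holds exactly when 7 ∣ k.
The smallest positive such k is 7.

7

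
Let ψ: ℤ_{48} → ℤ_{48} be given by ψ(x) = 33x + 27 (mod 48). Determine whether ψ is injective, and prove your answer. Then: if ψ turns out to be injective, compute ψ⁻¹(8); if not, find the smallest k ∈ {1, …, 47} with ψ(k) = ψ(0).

We have gcd(33, 48) = 3 > 1. Taking a = 0 and b = 16: ψ(0) = 27 and ψ(16) = 33·16 + 27 = 555 ≡ 27 (mod 48).
So ψ(0) = ψ(16) while 0 ≠ 16, therefore ψ is not injective.
Since ψ is not injective, we find the least positive k with ψ(k) = ψ(0): this means 33k ≡ 0 (mod 48), i.e. 48 ∣ 33k. Since gcd(33, 48) = 3, dividing through by 3 this holds exactly when 16 ∣ 11k, and as gcd(11, 16) = 1, exactly when 16 ∣ k.
The smallest positive such k is 16.

16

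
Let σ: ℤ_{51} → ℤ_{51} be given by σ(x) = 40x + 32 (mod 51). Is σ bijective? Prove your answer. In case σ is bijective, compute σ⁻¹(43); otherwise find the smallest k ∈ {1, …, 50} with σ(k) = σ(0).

50

Recall: σ is injective if σ(u) = σ(v) implies u = v.
Suppose σ(u) = σ(v) in ℤ_{51}. Then 40u + 32 ≡ 40v + 32 (mod 51), hence 40(u − v) ≡ 0 (mod 51).
Since gcd(40, 51) = 1, 40 is invertible modulo 51, so u − v ≡ 0 (mod 51), i.e. u = v.
We now compute 40⁻¹ mod 51 explicitly. Euclid's algorithm: 51 = 1·40 + 11, 40 = 3·11 + 7, 11 = 1·7 + 4, 7 = 1·4 + 3, 4 = 1·3 + 1; back-substituting gives 1 = 37·40 − 29·51, so 40⁻¹ ≡ 37 (mod 51).
Then y ↦ 37(y − 32) is a two-sided inverse to σ, so every y ∈ ℤ_{51} has a preimage.
So σ is bijective.
Since σ is bijective, we compute σ⁻¹(43): solve 40x + 32 ≡ 43 (mod 51), i.e. 40x ≡ 11 (mod 51).
Multiplying by 40⁻¹ = 37 gives x ≡ 37·11 = 407 = 7·51 + 50 ≡ 50 (mod 51).
Check: σ(50) = 40·50 + 32 = 2032 = 39·51 + 43 ≡ 43 (mod 51).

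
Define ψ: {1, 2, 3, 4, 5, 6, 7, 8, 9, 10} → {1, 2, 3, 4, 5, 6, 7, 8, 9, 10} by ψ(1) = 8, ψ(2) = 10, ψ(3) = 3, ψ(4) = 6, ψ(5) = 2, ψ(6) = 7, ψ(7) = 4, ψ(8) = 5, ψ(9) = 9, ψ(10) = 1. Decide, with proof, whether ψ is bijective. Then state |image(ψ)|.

10

The values 8, 10, 3, 6, 2, 7, 4, 5, 9, 1 are a permutation of {1, 2, 3, 4, 5, 6, 7, 8, 9, 10}: each element appears exactly once.
So ψ is injective and surjective, hence bijective.
The image of ψ is {1, 2, 3, 4, 5, 6, 7, 8, 9, 10}, which has 10 elements.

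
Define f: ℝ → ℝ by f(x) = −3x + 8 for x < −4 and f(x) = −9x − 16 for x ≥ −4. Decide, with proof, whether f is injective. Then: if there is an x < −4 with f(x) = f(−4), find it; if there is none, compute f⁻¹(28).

Both pieces are strictly decreasing (slopes −3 and −9), so each is injective on its own interval.
The left piece maps (−∞, −4) onto (20, ∞); the right piece maps [−4, ∞) onto (−∞, 20].
These images are disjoint, so no value is attained by both pieces. Therefore f is injective.
Because the two images are disjoint, no x < −4 has f(x) = f(−4), so we compute f⁻¹(28): 28 lies in (20, ∞), so solve −3x + 8 = 28: x = (28 − 8)/(−3) = −20/3.

-20/3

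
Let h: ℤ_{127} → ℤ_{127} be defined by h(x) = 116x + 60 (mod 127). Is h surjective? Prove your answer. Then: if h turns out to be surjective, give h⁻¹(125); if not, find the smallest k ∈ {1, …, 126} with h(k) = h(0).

98

Since gcd(116, 127) = 1, 116 is invertible modulo 127. Euclid's algorithm: 127 = 1·116 + 11, 116 = 10·11 + 6, 11 = 1·6 + 5, 6 = 1·5 + 1; back-substituting gives 1 = 23·116 − 21·127, so 116⁻¹ ≡ 23 (mod 127).
For any y ∈ ℤ_{127}, x = 23(y − 60) mod 127 satisfies h(x) = 116·23(y − 60) + 60 ≡ y (since 116·23 ≡ 1 mod 127). So every y has a preimage.
Thus h is surjective.
Since h is surjective, we compute h⁻¹(125): solve 116x + 60 ≡ 125 (mod 127), i.e. 116x ≡ 65 (mod 127).
Multiplying by 116⁻¹ = 23 gives x ≡ 23·65 = 1495 = 11·127 + 98 ≡ 98 (mod 127).
Check: h(98) = 116·98 + 60 = 11428 = 89·127 + 125 ≡ 125 (mod 127).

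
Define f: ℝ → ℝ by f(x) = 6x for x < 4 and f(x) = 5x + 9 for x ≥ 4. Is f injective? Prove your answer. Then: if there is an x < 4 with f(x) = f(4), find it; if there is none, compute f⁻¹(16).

8/3

Both pieces are strictly increasing (slopes 6 and 5), so each is injective on its own interval.
The left piece maps (−∞, 4) onto (−∞, 24); the right piece maps [4, ∞) onto [29, ∞).
These images are disjoint, so no value is attained by both pieces. Therefore f is injective.
Because the two images are disjoint, no x < 4 has f(x) = f(4), so we compute f⁻¹(16): 16 lies in (−∞, 24), so solve 6x = 16: x = (16 − 0)/6 = 8/3.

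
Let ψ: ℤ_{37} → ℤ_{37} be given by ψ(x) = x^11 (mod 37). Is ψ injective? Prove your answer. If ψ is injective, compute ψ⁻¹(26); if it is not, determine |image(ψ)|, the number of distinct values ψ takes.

Since 37 is prime, the nonzero elements of ℤ_{37} form a cyclic group of order 36.
As gcd(11, 36) = 1, raising to the 11th power is a bijection on this group: if x_1^11 ≡ x_2^11 then (x_1x_2^{−1})^11 = 1, and the only element of order dividing gcd(11, 36) = 1 is 1, so x_1 = x_2.
With ψ(0) = 0 this makes ψ injective on all of ℤ_{37}, hence bijective (finite equal-size domain and codomain). In particular ψ is injective.
Since ψ is injective, we find the preimage of 26. The inverse of x ↦ x^11 on (ℤ_{37})^× is x ↦ x^23, because 11·23 = 253 = 7·36 + 1 ≡ 1 (mod 36) and x^{36} = 1 for x ≠ 0 (Fermat). So ψ⁻¹(26) = 26^23 mod 37.
Repeated squaring mod 37: 26^1 ≡ 26, 26^2 ≡ 26² = 676 ≡ 10, 26^4 ≡ 10² = 100 ≡ 26, 26^8 ≡ 26² = 676 ≡ 10, 26^16 ≡ 10² = 100 ≡ 26. Since 23 = 16 + 4 + 2 + 1, 26^23 ≡ 26·26·10·26: 26·26 = 676 ≡ 10, then 10·10 = 100 ≡ 26, then 26·26 = 676 ≡ 10. So 26^23 ≡ 10 (mod 37).
Hence ψ⁻¹(26) = 10.

10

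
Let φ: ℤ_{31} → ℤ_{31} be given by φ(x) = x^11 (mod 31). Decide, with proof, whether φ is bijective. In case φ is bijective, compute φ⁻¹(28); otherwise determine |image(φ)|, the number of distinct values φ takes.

18

Since 31 is prime, the nonzero elements of ℤ_{31} form a cyclic group of order 30.
As gcd(11, 30) = 1, raising to the 11th power is a bijection on this group: if x_1^11 ≡ x_2^11 then (x_1x_2^{−1})^11 = 1, and the only element of order dividing gcd(11, 30) = 1 is 1, so x_1 = x_2.
With φ(0) = 0 this makes φ injective on all of ℤ_{31}, hence bijective (finite equal-size domain and codomain). In particular φ is bijective.
Since φ is bijective, we find the preimage of 28. The inverse of x ↦ x^11 on (ℤ_{31})^× is x ↦ x^11, because 11·11 = 121 = 4·30 + 1 ≡ 1 (mod 30) and x^{30} = 1 for x ≠ 0 (Fermat). So φ⁻¹(28) = 28^11 mod 31.
Repeated squaring mod 31: 28^1 ≡ 28, 28^2 ≡ 28² = 784 ≡ 9, 28^4 ≡ 9² = 81 ≡ 19, 28^8 ≡ 19² = 361 ≡ 20. Since 11 = 8 + 2 + 1, 28^11 ≡ 20·9·28: 20·9 = 180 ≡ 25, then 25·28 = 700 ≡ 18. So 28^11 ≡ 18 (mod 31).
Hence φ⁻¹(28) = 18.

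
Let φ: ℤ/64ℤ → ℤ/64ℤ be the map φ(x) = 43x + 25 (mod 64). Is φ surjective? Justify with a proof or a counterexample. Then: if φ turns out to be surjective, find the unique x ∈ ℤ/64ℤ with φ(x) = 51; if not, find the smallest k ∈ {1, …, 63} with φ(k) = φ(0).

14

Since gcd(43, 64) = 1, 43 is invertible modulo 64. Euclid's algorithm: 64 = 1·43 + 21, 43 = 2·21 + 1; back-substituting gives 1 = 3·43 − 2·64, so 43⁻¹ ≡ 3 (mod 64).
For any y ∈ ℤ/64ℤ, x = 3(y − 25) mod 64 satisfies φ(x) = 43·3(y − 25) + 25 ≡ y (since 43·3 ≡ 1 mod 64). So every y has a preimage.
Hence φ is surjective.
Since φ is surjective, we find φ⁻¹(51): we need 43x ≡ 51 − 25 ≡ 26 (mod 64). Using 43⁻¹ = 3: x ≡ 3·26 = 78 = 1·64 + 14, so x = 14.
Check: φ(14) = 43·14 + 25 = 627 = 9·64 + 51 ≡ 51 (mod 64).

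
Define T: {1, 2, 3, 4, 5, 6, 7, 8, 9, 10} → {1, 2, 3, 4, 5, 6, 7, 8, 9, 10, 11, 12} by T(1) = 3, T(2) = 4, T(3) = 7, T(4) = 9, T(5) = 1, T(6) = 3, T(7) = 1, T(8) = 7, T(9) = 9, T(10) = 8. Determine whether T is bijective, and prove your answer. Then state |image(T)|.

6

T(1) = 3 = T(6) with 1 ≠ 6, so T is not injective, hence not bijective.
The image of T is {1, 3, 4, 7, 8, 9}, which has 6 elements.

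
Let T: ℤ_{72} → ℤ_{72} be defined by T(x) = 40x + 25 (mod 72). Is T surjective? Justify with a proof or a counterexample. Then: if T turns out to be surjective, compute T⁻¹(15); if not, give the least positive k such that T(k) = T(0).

9

Recall: T is surjective if every y in the codomain equals T(x) for some x in the domain.
Since gcd(40, 72) = 8, we have 40x ≡ 0 (mod 8) for all x, so T(x) ≡ 1 (mod 8).
But 0 ≢ 1 (mod 8), so 0 ∈ ℤ_{72} has no preimage. So T is not surjective.
Since T is not surjective, we find the least positive k with T(k) = T(0): this means 40k ≡ 0 (mod 72), i.e. 72 ∣ 40k. Since gcd(40, 72) = 8, dividing through by 8 this holds exactly when 9 ∣ 5k, and as gcd(5, 9) = 1, exactly when 9 ∣ k.
The smallest positive such k is 9.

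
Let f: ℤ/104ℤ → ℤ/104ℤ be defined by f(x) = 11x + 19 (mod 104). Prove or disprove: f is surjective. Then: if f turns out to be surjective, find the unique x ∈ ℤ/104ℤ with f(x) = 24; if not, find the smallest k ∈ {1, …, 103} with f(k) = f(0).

Since gcd(11, 104) = 1, 11 is invertible modulo 104. Euclid's algorithm: 104 = 9·11 + 5, 11 = 2·5 + 1; back-substituting gives 1 = 19·11 − 2·104, so 11⁻¹ ≡ 19 (mod 104).
Then y ↦ 19(y − 19) is a two-sided inverse to f, so every y ∈ ℤ/104ℤ has a preimage.
So f is surjective.
Since f is surjective, we compute f⁻¹(24): solve 11x + 19 ≡ 24 (mod 104), i.e. 11x ≡ 5 (mod 104).
Multiplying by 11⁻¹ = 19 gives x ≡ 19·5 = 95 ≡ 95 (mod 104).
Check: f(95) = 11·95 + 19 = 1064 = 10·104 + 24 ≡ 24 (mod 104).

95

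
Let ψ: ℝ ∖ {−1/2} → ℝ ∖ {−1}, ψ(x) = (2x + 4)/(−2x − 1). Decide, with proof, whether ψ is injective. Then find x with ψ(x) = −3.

1/4

Suppose ψ(s) = ψ(t). Cross-multiplying: (2s + 4)(−2t − 1) = (2t + 4)(−2s − 1).
Expanding both sides and cancelling the symmetric terms leaves 6·(s − t) = 0. Since 6 ≠ 0, s = t. Hence ψ is injective.
Solving ψ(x) = −3: cross-multiplying gives 2x + 4 = −3(−2x − 1), which rearranges to −4x = −1, so x = 1/4.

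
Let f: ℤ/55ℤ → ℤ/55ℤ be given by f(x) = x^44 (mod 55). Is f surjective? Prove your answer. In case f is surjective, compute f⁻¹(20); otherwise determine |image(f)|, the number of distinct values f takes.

12

f(4): Repeated squaring mod 55: 4^1 ≡ 4, 4^2 ≡ 4² = 16, 4^4 ≡ 16² = 256 ≡ 36, 4^8 ≡ 36² = 1296 ≡ 31, 4^16 ≡ 31² = 961 ≡ 26, 4^32 ≡ 26² = 676 ≡ 16. Since 44 = 32 + 8 + 4, 4^44 ≡ 16·31·36: 16·31 = 496 ≡ 1, then 1·36 = 36. So 4^44 ≡ 36 (mod 55).
f(7): Repeated squaring mod 55: 7^1 ≡ 7, 7^2 ≡ 7² = 49, 7^4 ≡ 49² = 2401 ≡ 36, 7^8 ≡ 36² = 1296 ≡ 31, 7^16 ≡ 31² = 961 ≡ 26, 7^32 ≡ 26² = 676 ≡ 16. Since 44 = 32 + 8 + 4, 7^44 ≡ 16·31·36: 16·31 = 496 ≡ 1, then 1·36 = 36. So 7^44 ≡ 36 (mod 55).
So f(4) = f(7) = 36 while 4 ≠ 7, thus f is not injective.
A non-injective map from the 55-element set ℤ/55ℤ to itself takes at most 54 distinct values, so it cannot be surjective. Therefore f is not surjective.
Since f is not surjective, we determine |image(f)|. Computing x^44 mod 55 for each x (by repeated squaring, reducing mod 55 at every step), the values f(0), f(1), …, f(54) are: 0, 1, 16, 26, 36, 20, 31, 36, 26, 16, 45, 11, 1, 16, 26, 25, 31, 31, 36, 26, 5, 1, 11, 1, 16, 15, 36, 31, 31, 36, 15, 16, 1, 11, 1, 5, 26, 36, 31, 31, 25, 26, 16, 1, 11, 45, 16, 26, 36, 31, 20, 36, 26, 16, 1.
The distinct values are {0, 1, 5, 11, 15, 16, 20, 25, 26, 31, 36, 45}; there are 12 of them.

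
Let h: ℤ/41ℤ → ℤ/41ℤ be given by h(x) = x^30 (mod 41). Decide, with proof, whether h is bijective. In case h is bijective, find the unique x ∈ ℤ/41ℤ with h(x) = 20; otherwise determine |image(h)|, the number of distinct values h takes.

5

h(1) = 1^30 = 1.
h(4): Repeated squaring mod 41: 4^1 ≡ 4, 4^2 ≡ 4² = 16, 4^4 ≡ 16² = 256 ≡ 10, 4^8 ≡ 10² = 100 ≡ 18, 4^16 ≡ 18² = 324 ≡ 37. Since 30 = 16 + 8 + 4 + 2, 4^30 ≡ 37·18·10·16: 37·18 = 666 ≡ 10, then 10·10 = 100 ≡ 18, then 18·16 = 288 ≡ 1. So 4^30 ≡ 1 (mod 41).
So h(1) = h(4) = 1 while 1 ≠ 4, therefore h is not injective, hence not bijective.
Since h is not bijective, we determine |image(h)|. Computing x^30 mod 41 for each x (by repeated squaring, reducing mod 41 at every step), the values h(0), h(1), …, h(40) are: 0, 1, 40, 32, 1, 40, 9, 32, 40, 40, 1, 32, 32, 32, 9, 9, 1, 9, 1, 9, 40, 40, 9, 1, 9, 1, 9, 9, 32, 32, 32, 1, 40, 40, 32, 9, 40, 1, 32, 40, 1.
The distinct values are {0, 1, 9, 32, 40}; there are 5 of them.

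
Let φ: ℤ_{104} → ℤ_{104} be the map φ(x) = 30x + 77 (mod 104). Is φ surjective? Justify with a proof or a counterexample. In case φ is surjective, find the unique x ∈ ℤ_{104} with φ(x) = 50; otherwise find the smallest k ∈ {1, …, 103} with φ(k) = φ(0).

52

Recall: φ is surjective if every y in the codomain equals φ(x) for some x in the domain.
Since gcd(30, 104) = 2, we have 30x ≡ 0 (mod 2) for all x, so φ(x) ≡ 1 (mod 2).
But 0 ≢ 1 (mod 2), so 0 ∈ ℤ_{104} has no preimage. So φ is not surjective.
Since φ is not surjective, we find the least positive k with φ(k) = φ(0): this means 30k ≡ 0 (mod 104), i.e. 104 ∣ 30k. Since gcd(30, 104) = 2, dividing through by 2 this holds exactly when 52 ∣ 15k, and as gcd(15, 52) = 1, exactly when 52 ∣ k.
The smallest positive such k is 52.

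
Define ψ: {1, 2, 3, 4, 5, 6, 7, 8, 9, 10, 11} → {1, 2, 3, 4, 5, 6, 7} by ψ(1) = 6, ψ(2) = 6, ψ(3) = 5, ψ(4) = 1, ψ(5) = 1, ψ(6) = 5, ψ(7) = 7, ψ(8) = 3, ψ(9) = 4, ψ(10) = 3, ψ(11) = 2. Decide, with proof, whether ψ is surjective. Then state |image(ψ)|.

Every element of the codomain has a preimage: 1 = ψ(4), 2 = ψ(11), 3 = ψ(8), 4 = ψ(9), 5 = ψ(3), 6 = ψ(1), 7 = ψ(7).
So ψ is surjective.
The image of ψ is {1, 2, 3, 4, 5, 6, 7}, which has 7 elements.

7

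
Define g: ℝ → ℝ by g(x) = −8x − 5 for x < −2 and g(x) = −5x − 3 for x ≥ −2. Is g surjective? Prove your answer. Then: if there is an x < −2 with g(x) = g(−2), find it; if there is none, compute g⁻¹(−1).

Both pieces are strictly decreasing (slopes −8 and −5), so each is injective on its own interval.
The left piece maps (−∞, −2) onto (11, ∞); the right piece maps [−2, ∞) onto (−∞, 7].
The union (11, ∞) ∪ (−∞, 7] omits the interval between 11 and 7; in particular 11 has no preimage. So g is not surjective.
Because the two images are disjoint, no x < −2 has g(x) = g(−2), so we compute g⁻¹(−1): −1 lies in (−∞, 7], so solve −5x − 3 = −1: x = (−1 + 3)/(−5) = −2/5.

-2/5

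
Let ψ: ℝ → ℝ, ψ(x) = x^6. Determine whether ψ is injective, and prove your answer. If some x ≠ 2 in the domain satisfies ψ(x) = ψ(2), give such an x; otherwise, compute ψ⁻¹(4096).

-2

ψ(2) = 64 = (−2)^6 = ψ(−2) (since 6 is even), with 2 ≠ −2. So ψ is not injective.
For the follow-up, such an x exists: taking x = −2 ∈ ℝ gives ψ(−2) = 64 = ψ(2) with −2 ≠ 2.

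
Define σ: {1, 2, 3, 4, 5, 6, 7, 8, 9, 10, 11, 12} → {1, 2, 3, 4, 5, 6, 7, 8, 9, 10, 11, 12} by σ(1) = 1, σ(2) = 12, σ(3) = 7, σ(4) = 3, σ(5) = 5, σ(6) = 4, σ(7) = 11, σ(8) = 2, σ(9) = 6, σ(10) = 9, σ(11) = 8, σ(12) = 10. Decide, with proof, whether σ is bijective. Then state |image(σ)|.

12

The values 1, 12, 7, 3, 5, 4, 11, 2, 6, 9, 8, 10 are a permutation of {1, 2, 3, 4, 5, 6, 7, 8, 9, 10, 11, 12}: each element appears exactly once.
So σ is injective and surjective, hence bijective.
The image of σ is {1, 2, 3, 4, 5, 6, 7, 8, 9, 10, 11, 12}, which has 12 elements.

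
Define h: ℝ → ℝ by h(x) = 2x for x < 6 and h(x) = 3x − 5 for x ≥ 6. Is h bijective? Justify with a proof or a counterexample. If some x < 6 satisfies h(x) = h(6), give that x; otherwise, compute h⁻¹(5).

Both pieces are strictly increasing (slopes 2 and 3), so each is injective on its own interval.
The left piece maps (−∞, 6) onto (−∞, 12); the right piece maps [6, ∞) onto [13, ∞).
The images leave a gap (12 has no preimage), so h is not surjective, hence not bijective.
Because the two images are disjoint, no x < 6 has h(x) = h(6), so we compute h⁻¹(5): 5 lies in (−∞, 12), so solve 2x = 5: x = (5 − 0)/2 = 5/2.

5/2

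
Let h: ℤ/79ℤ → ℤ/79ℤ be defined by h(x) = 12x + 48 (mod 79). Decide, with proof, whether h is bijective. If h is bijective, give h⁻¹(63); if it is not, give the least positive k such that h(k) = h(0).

Suppose h(x_1) = h(x_2) in ℤ/79ℤ. Then 12x_1 + 48 ≡ 12x_2 + 48 (mod 79), therefore 12(x_1 − x_2) ≡ 0 (mod 79).
Since gcd(12, 79) = 1, 12 is invertible modulo 79, hence x_1 − x_2 ≡ 0 (mod 79), i.e. x_1 = x_2.
We now compute 12⁻¹ mod 79 explicitly. Euclid's algorithm: 79 = 6·12 + 7, 12 = 1·7 + 5, 7 = 1·5 + 2, 5 = 2·2 + 1; back-substituting gives 1 = 33·12 − 5·79, so 12⁻¹ ≡ 33 (mod 79).
For any y ∈ ℤ/79ℤ, x = 33(y − 48) mod 79 satisfies h(x) = 12·33(y − 48) + 48 ≡ y (since 12·33 ≡ 1 mod 79). So every y has a preimage.
Therefore h is bijective.
Since h is bijective, we find h⁻¹(63): we need 12x ≡ 63 − 48 ≡ 15 (mod 79). Using 12⁻¹ = 33: x ≡ 33·15 = 495 = 6·79 + 21, so x = 21.
Check: h(21) = 12·21 + 48 = 300 = 3·79 + 63 ≡ 63 (mod 79).

21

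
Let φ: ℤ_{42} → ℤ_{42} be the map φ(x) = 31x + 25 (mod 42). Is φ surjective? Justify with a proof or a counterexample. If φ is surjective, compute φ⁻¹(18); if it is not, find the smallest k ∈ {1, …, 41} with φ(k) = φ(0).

35

Recall that φ is surjective if every y in the codomain equals φ(x) for some x in the domain.
Since gcd(31, 42) = 1, 31 is invertible modulo 42. Euclid's algorithm: 42 = 1·31 + 11, 31 = 2·11 + 9, 11 = 1·9 + 2, 9 = 4·2 + 1; back-substituting gives 1 = 19·31 − 14·42, so 31⁻¹ ≡ 19 (mod 42).
For any y ∈ ℤ_{42}, x = 19(y − 25) mod 42 satisfies φ(x) = 31·19(y − 25) + 25 ≡ y (since 31·19 ≡ 1 mod 42). So every y has a preimage.
Therefore φ is surjective.
Since φ is surjective, we compute φ⁻¹(18): solve 31x + 25 ≡ 18 (mod 42), i.e. 31x ≡ 35 (mod 42).
Multiplying by 31⁻¹ = 19 gives x ≡ 19·35 = 665 = 15·42 + 35 ≡ 35 (mod 42).
Check: φ(35) = 31·35 + 25 = 1110 = 26·42 + 18 ≡ 18 (mod 42).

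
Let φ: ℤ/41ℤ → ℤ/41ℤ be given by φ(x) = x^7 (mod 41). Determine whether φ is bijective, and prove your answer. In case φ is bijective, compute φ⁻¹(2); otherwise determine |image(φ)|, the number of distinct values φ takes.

8

Since 41 is prime, the nonzero elements of ℤ/41ℤ form a cyclic group of order 40.
As gcd(7, 40) = 1, raising to the 7th power is a bijection on this group: if x_1^7 ≡ x_2^7 then (x_1x_2^{−1})^7 = 1, and the only element of order dividing gcd(7, 40) = 1 is 1, so x_1 = x_2.
With φ(0) = 0 this makes φ injective on all of ℤ/41ℤ, hence bijective (finite equal-size domain and codomain). In particular φ is bijective.
Since φ is bijective, we find the preimage of 2. The inverse of x ↦ x^7 on (ℤ/41ℤ)^× is x ↦ x^23, because 7·23 = 161 = 4·40 + 1 ≡ 1 (mod 40) and x^{40} = 1 for x ≠ 0 (Fermat). So φ⁻¹(2) = 2^23 mod 41.
Repeated squaring mod 41: 2^1 ≡ 2, 2^2 ≡ 2² = 4, 2^4 ≡ 4² = 16, 2^8 ≡ 16² = 256 ≡ 10, 2^16 ≡ 10² = 100 ≡ 18. Since 23 = 16 + 4 + 2 + 1, 2^23 ≡ 18·16·4·2: 18·16 = 288 ≡ 1, then 1·4 = 4, then 4·2 = 8. So 2^23 ≡ 8 (mod 41).
Hence φ⁻¹(2) = 8.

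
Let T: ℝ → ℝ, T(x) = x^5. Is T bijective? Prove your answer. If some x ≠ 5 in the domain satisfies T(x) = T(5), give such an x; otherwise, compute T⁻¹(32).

On ℝ, x ↦ x^5 is strictly increasing (injective) and for any y ∈ ℝ the 5th root y^{1/5} lies in ℝ (surjective). So T is bijective.
Since x ↦ x^5 is strictly increasing on ℝ, it is injective there, so no x ≠ 5 in the domain has T(x) = T(5). We therefore compute T⁻¹(32) = 32^{1/5} = 2 (indeed 2^5 = 32).

2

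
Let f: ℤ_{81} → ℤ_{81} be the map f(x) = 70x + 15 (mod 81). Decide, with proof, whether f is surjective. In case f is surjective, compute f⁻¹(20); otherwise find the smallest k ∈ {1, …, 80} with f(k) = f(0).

29

Since gcd(70, 81) = 1, 70 is invertible modulo 81. Euclid's algorithm: 81 = 1·70 + 11, 70 = 6·11 + 4, 11 = 2·4 + 3, 4 = 1·3 + 1; back-substituting gives 1 = 22·70 − 19·81, so 70⁻¹ ≡ 22 (mod 81).
For any y ∈ ℤ_{81}, x = 22(y − 15) mod 81 satisfies f(x) = 70·22(y − 15) + 15 ≡ y (since 70·22 ≡ 1 mod 81). So every y has a preimage.
Thus f is surjective.
Since f is surjective, we find f⁻¹(20): we need 70x ≡ 20 − 15 ≡ 5 (mod 81). Using 70⁻¹ = 22: x ≡ 22·5 = 110 = 1·81 + 29, so x = 29.
Check: f(29) = 70·29 + 15 = 2045 = 25·81 + 20 ≡ 20 (mod 81).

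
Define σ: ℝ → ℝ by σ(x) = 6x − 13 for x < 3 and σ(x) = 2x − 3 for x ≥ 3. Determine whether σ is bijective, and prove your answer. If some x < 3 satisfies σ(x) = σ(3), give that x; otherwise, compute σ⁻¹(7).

8/3

Both pieces are strictly increasing (slopes 6 and 2), so each is injective on its own interval.
The left piece maps (−∞, 3) onto (−∞, 5); the right piece maps [3, ∞) onto [3, ∞).
These images overlap. In particular σ(3) = 3 (right piece), and solving 6x − 13 = 3 on the left piece gives x = 8/3 < 3.
So σ(8/3) = σ(3) with 8/3 ≠ 3, and σ is not injective, hence not bijective. This x = 8/3 is the requested value below 3.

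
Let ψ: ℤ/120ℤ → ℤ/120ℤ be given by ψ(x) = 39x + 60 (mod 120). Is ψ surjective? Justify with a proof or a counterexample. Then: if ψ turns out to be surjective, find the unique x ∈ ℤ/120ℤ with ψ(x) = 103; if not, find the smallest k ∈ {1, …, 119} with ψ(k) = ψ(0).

40

Recall: ψ is surjective if every y in the codomain equals ψ(x) for some x in the domain.
Since gcd(39, 120) = 3, we have 39x ≡ 0 (mod 3) for all x, so ψ(x) ≡ 0 (mod 3).
But 1 ≢ 0 (mod 3), so 1 ∈ ℤ/120ℤ has no preimage. Hence ψ is not surjective.
Since ψ is not surjective, we find the least positive k with ψ(k) = ψ(0): this means 39k ≡ 0 (mod 120), i.e. 120 ∣ 39k. Since gcd(39, 120) = 3, dividing through by 3 this holds exactly when 40 ∣ 13k, and as gcd(13, 40) = 1, exactly when 40 ∣ k.
The smallest positive such k is 40.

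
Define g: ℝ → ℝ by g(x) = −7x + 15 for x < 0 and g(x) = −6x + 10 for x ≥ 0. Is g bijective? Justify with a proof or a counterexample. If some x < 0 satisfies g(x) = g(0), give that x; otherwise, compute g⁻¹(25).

Both pieces are strictly decreasing (slopes −7 and −6), so each is injective on its own interval.
The left piece maps (−∞, 0) onto (15, ∞); the right piece maps [0, ∞) onto (−∞, 10].
The images leave a gap (15 has no preimage), so g is not surjective, hence not bijective.
Because the two images are disjoint, no x < 0 has g(x) = g(0), so we compute g⁻¹(25): 25 lies in (15, ∞), so solve −7x + 15 = 25: x = (25 − 15)/(−7) = −10/7.

-10/7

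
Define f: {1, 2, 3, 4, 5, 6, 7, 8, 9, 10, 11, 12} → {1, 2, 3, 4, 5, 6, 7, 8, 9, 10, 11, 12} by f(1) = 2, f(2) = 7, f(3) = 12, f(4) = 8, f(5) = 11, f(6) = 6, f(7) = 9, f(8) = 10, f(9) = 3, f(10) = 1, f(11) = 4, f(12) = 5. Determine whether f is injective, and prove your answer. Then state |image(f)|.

The values f(1), …, f(12) are 2, 7, 12, 8, 11, 6, 9, 10, 3, 1, 4, 5 — all distinct.
So f(s) = f(t) only when s = t, and f is injective.
The image of f is {1, 2, 3, 4, 5, 6, 7, 8, 9, 10, 11, 12}, which has 12 elements.

12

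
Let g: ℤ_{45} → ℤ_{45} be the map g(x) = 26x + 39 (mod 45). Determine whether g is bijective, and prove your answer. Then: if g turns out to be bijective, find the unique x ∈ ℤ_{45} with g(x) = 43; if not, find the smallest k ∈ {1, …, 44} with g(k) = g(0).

14

If g(a) = g(b), then 26a ≡ 26b (mod 45). Because gcd(26, 45) = 1, we may cancel 26 to get a ≡ b (mod 45).
We now compute 26⁻¹ mod 45 explicitly. Euclid's algorithm: 45 = 1·26 + 19, 26 = 1·19 + 7, 19 = 2·7 + 5, 7 = 1·5 + 2, 5 = 2·2 + 1; back-substituting gives 1 = 26·26 − 15·45, so 26⁻¹ ≡ 26 (mod 45).
Then y ↦ 26(y − 39) is a two-sided inverse to g, so every y ∈ ℤ_{45} has a preimage.
Thus g is bijective.
Since g is bijective, we compute g⁻¹(43): solve 26x + 39 ≡ 43 (mod 45), i.e. 26x ≡ 4 (mod 45).
Multiplying by 26⁻¹ = 26 gives x ≡ 26·4 = 104 = 2·45 + 14 ≡ 14 (mod 45).
Check: g(14) = 26·14 + 39 = 403 = 8·45 + 43 ≡ 43 (mod 45).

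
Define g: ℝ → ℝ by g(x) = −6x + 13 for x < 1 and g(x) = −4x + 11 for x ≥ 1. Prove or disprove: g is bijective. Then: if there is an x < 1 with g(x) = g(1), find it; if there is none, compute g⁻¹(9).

2/3

Both pieces are strictly decreasing (slopes −6 and −4), so each is injective on its own interval.
The left piece maps (−∞, 1) onto (7, ∞); the right piece maps [1, ∞) onto (−∞, 7].
Since 7 = 7, the images partition ℝ: g is injective and surjective, hence bijective.
Because the two images are disjoint, no x < 1 has g(x) = g(1), so we compute g⁻¹(9): 9 lies in (7, ∞), so solve −6x + 13 = 9: x = (9 − 13)/(−6) = 2/3.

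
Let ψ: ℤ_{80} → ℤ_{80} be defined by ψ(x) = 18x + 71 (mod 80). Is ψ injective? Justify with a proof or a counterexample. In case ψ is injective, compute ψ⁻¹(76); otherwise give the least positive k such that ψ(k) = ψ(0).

40

Recall: ψ is injective when ψ(x_1) = ψ(x_2) forces x_1 = x_2.
We have gcd(18, 80) = 2 > 1. Taking x_1 = 0 and x_2 = 40: ψ(0) = 71 and ψ(40) = 18·40 + 71 = 791 ≡ 71 (mod 80).
So ψ(0) = ψ(40) while 0 ≠ 40, so ψ is not injective.
Since ψ is not injective, we find the least positive k with ψ(k) = ψ(0): this means 18k ≡ 0 (mod 80), i.e. 80 ∣ 18k. Since gcd(18, 80) = 2, dividing through by 2 this holds exactly when 40 ∣ 9k, and as gcd(9, 40) = 1, exactly when 40 ∣ k.
The smallest positive such k is 40.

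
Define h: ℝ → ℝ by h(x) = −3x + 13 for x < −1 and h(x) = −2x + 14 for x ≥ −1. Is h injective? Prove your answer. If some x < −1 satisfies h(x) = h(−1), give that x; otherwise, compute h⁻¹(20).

Both pieces are strictly decreasing (slopes −3 and −2), so each is injective on its own interval.
The left piece maps (−∞, −1) onto (16, ∞); the right piece maps [−1, ∞) onto (−∞, 16].
These images are disjoint, so no value is attained by both pieces. Therefore h is injective.
Because the two images are disjoint, no x < −1 has h(x) = h(−1), so we compute h⁻¹(20): 20 lies in (16, ∞), so solve −3x + 13 = 20: x = (20 − 13)/(−3) = −7/3.

-7/3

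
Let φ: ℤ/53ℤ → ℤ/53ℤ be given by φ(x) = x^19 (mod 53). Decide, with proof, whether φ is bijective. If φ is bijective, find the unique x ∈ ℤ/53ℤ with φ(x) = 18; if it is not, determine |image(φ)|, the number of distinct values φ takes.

48

Since 53 is prime, the nonzero elements of ℤ/53ℤ form a cyclic group of order 52.
As gcd(19, 52) = 1, raising to the 19th power is a bijection on this group: if x_1^19 ≡ x_2^19 then (x_1x_2^{−1})^19 = 1, and the only element of order dividing gcd(19, 52) = 1 is 1, so x_1 = x_2.
With φ(0) = 0 this makes φ injective on all of ℤ/53ℤ, hence bijective (finite equal-size domain and codomain). In particular φ is bijective.
Since φ is bijective, we find the preimage of 18. The inverse of x ↦ x^19 on (ℤ/53ℤ)^× is x ↦ x^11, because 19·11 = 209 = 4·52 + 1 ≡ 1 (mod 52) and x^{52} = 1 for x ≠ 0 (Fermat). So φ⁻¹(18) = 18^11 mod 53.
Repeated squaring mod 53: 18^1 ≡ 18, 18^2 ≡ 18² = 324 ≡ 6, 18^4 ≡ 6² = 36, 18^8 ≡ 36² = 1296 ≡ 24. Since 11 = 8 + 2 + 1, 18^11 ≡ 24·6·18: 24·6 = 144 ≡ 38, then 38·18 = 684 ≡ 48. So 18^11 ≡ 48 (mod 53).
Hence φ⁻¹(18) = 48.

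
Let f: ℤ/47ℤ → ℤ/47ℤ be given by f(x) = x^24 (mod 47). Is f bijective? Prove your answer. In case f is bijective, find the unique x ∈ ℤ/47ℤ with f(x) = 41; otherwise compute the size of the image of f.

24

f(23): Repeated squaring mod 47: 23^1 ≡ 23, 23^2 ≡ 23² = 529 ≡ 12, 23^4 ≡ 12² = 144 ≡ 3, 23^8 ≡ 3² = 9, 23^16 ≡ 9² = 81 ≡ 34. Since 24 = 16 + 8, 23^24 ≡ 34·9: 34·9 = 306 ≡ 24. So 23^24 ≡ 24 (mod 47).
f(24): Repeated squaring mod 47: 24^1 ≡ 24, 24^2 ≡ 24² = 576 ≡ 12, 24^4 ≡ 12² = 144 ≡ 3, 24^8 ≡ 3² = 9, 24^16 ≡ 9² = 81 ≡ 34. Since 24 = 16 + 8, 24^24 ≡ 34·9: 34·9 = 306 ≡ 24. So 24^24 ≡ 24 (mod 47).
So f(23) = f(24) = 24 while 23 ≠ 24, thus f is not injective, hence not bijective.
Since f is not bijective, we determine |image(f)|. Computing x^24 mod 47 for each x (by repeated squaring, reducing mod 47 at every step), the values f(0), f(1), …, f(46) are: 0, 1, 2, 3, 4, 42, 6, 7, 8, 9, 37, 36, 12, 34, 14, 32, 16, 17, 18, 28, 27, 21, 25, 24, 24, 25, 21, 27, 28, 18, 17, 16, 32, 14, 34, 12, 36, 37, 9, 8, 7, 6, 42, 4, 3, 2, 1.
The distinct values are {0, 1, 2, 3, 4, 6, 7, 8, 9, 12, 14, 16, 17, 18, 21, 24, 25, 27, 28, 32, 34, 36, 37, 42}; there are 24 of them.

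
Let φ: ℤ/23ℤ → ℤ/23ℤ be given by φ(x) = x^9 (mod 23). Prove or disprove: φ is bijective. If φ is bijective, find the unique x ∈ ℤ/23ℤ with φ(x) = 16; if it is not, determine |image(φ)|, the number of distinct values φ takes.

Since 23 is prime, the nonzero elements of ℤ/23ℤ form a cyclic group of order 22.
As gcd(9, 22) = 1, raising to the 9th power is a bijection on this group: if x_1^9 ≡ x_2^9 then (x_1x_2^{−1})^9 = 1, and the only element of order dividing gcd(9, 22) = 1 is 1, so x_1 = x_2.
With φ(0) = 0 this makes φ injective on all of ℤ/23ℤ, hence bijective (finite equal-size domain and codomain). In particular φ is bijective.
Since φ is bijective, we find the preimage of 16. The inverse of x ↦ x^9 on (ℤ/23ℤ)^× is x ↦ x^5, because 9·5 = 45 = 2·22 + 1 ≡ 1 (mod 22) and x^{22} = 1 for x ≠ 0 (Fermat). So φ⁻¹(16) = 16^5 mod 23.
Repeated squaring mod 23: 16^1 ≡ 16, 16^2 ≡ 16² = 256 ≡ 3, 16^4 ≡ 3² = 9. Since 5 = 4 + 1, 16^5 ≡ 9·16: 9·16 = 144 ≡ 6. So 16^5 ≡ 6 (mod 23).
Hence φ⁻¹(16) = 6.

6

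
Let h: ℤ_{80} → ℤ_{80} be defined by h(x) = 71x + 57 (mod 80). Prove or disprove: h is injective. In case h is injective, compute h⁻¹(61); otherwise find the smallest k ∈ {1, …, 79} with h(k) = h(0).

Recall: h is injective when h(u) = h(v) forces u = v.
Suppose h(u) = h(v) in ℤ_{80}. Then 71u + 57 ≡ 71v + 57 (mod 80), hence 71(u − v) ≡ 0 (mod 80).
Since gcd(71, 80) = 1, 71 is invertible modulo 80, therefore u − v ≡ 0 (mod 80), i.e. u = v.
Hence h is injective.
We now compute 71⁻¹ mod 80 explicitly. Euclid's algorithm: 80 = 1·71 + 9, 71 = 7·9 + 8, 9 = 1·8 + 1; back-substituting gives 1 = 71·71 − 63·80, so 71⁻¹ ≡ 71 (mod 80).
Since h is injective, we find h⁻¹(61): we need 71x ≡ 61 − 57 ≡ 4 (mod 80). Using 71⁻¹ = 71: x ≡ 71·4 = 284 = 3·80 + 44, so x = 44.
Check: h(44) = 71·44 + 57 = 3181 = 39·80 + 61 ≡ 61 (mod 80).

44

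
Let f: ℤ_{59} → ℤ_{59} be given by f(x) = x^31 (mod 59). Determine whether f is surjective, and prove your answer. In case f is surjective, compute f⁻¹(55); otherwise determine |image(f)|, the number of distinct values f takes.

2

Since 59 is prime, the nonzero elements of ℤ_{59} form a cyclic group of order 58.
As gcd(31, 58) = 1, raising to the 31st power is a bijection on this group: if a^31 ≡ b^31 then (ab^{−1})^31 = 1, and the only element of order dividing gcd(31, 58) = 1 is 1, so a = b.
With f(0) = 0 this makes f injective on all of ℤ_{59}, hence bijective (finite equal-size domain and codomain). In particular f is surjective.
Since f is surjective, we find the preimage of 55. The inverse of x ↦ x^31 on (ℤ_{59})^× is x ↦ x^15, because 31·15 = 465 = 8·58 + 1 ≡ 1 (mod 58) and x^{58} = 1 for x ≠ 0 (Fermat). So f⁻¹(55) = 55^15 mod 59.
Repeated squaring mod 59: 55^1 ≡ 55, 55^2 ≡ 55² = 3025 ≡ 16, 55^4 ≡ 16² = 256 ≡ 20, 55^8 ≡ 20² = 400 ≡ 46. Since 15 = 8 + 4 + 2 + 1, 55^15 ≡ 46·20·16·55: 46·20 = 920 ≡ 35, then 35·16 = 560 ≡ 29, then 29·55 = 1595 ≡ 2. So 55^15 ≡ 2 (mod 59).
Hence f⁻¹(55) = 2.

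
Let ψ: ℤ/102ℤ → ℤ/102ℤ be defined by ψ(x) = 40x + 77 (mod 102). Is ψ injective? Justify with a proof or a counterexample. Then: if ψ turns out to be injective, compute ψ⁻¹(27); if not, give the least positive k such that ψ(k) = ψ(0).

51

We have gcd(40, 102) = 2 > 1. Taking a = 0 and b = 51: ψ(0) = 77 and ψ(51) = 40·51 + 77 = 2117 ≡ 77 (mod 102).
So ψ(0) = ψ(51) while 0 ≠ 51, thus ψ is not injective.
Since ψ is not injective, we find the least positive k with ψ(k) = ψ(0): this means 40k ≡ 0 (mod 102), i.e. 102 ∣ 40k. Since gcd(40, 102) = 2, dividing through by 2 this holds exactly when 51 ∣ 20k, and as gcd(20, 51) = 1, exactly when 51 ∣ k.
The smallest positive such k is 51.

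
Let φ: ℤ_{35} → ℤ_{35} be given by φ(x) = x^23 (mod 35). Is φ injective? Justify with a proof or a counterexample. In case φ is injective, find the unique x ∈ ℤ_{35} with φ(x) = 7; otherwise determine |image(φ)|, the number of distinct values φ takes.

28

Computing x^23 mod 35 for each x (by repeated squaring, reducing mod 35 at every step), the values φ(0), φ(1), …, φ(34) are: 0, 1, 18, 12, 9, 10, 6, 28, 22, 4, 5, 16, 3, 27, 14, 15, 11, 33, 2, 24, 20, 21, 8, 32, 19, 30, 31, 13, 7, 29, 25, 26, 23, 17, 34.
Every element of ℤ_{35} appears exactly once in this list, so φ is a bijection, and in particular injective.
Since φ is injective, we read off the preimage of 7 from the same table: φ(28) = 7, so φ⁻¹(7) = 28.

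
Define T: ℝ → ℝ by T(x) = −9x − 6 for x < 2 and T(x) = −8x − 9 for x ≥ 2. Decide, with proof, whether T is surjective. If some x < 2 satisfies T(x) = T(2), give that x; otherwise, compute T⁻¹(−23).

Both pieces are strictly decreasing (slopes −9 and −8), so each is injective on its own interval.
The left piece maps (−∞, 2) onto (−24, ∞); the right piece maps [2, ∞) onto (−∞, −25].
The union (−24, ∞) ∪ (−∞, −25] omits the interval between −24 and −25; in particular −24 has no preimage. So T is not surjective.
Because the two images are disjoint, no x < 2 has T(x) = T(2), so we compute T⁻¹(−23): −23 lies in (−24, ∞), so solve −9x − 6 = −23: x = (−23 + 6)/(−9) = 17/9.

17/9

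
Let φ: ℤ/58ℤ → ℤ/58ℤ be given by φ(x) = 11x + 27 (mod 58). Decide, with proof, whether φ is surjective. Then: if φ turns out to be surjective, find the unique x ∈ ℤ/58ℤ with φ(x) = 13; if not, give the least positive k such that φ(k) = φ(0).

Since gcd(11, 58) = 1, 11 is invertible modulo 58. Euclid's algorithm: 58 = 5·11 + 3, 11 = 3·3 + 2, 3 = 1·2 + 1; back-substituting gives 1 = 37·11 − 7·58, so 11⁻¹ ≡ 37 (mod 58).
Then y ↦ 37(y − 27) is a two-sided inverse to φ, so every y ∈ ℤ/58ℤ has a preimage.
So φ is surjective.
Since φ is surjective, we compute φ⁻¹(13): solve 11x + 27 ≡ 13 (mod 58), i.e. 11x ≡ 44 (mod 58).
Multiplying by 11⁻¹ = 37 gives x ≡ 37·44 = 1628 = 28·58 + 4 ≡ 4 (mod 58).
Check: φ(4) = 11·4 + 27 = 71 = 1·58 + 13 ≡ 13 (mod 58).

4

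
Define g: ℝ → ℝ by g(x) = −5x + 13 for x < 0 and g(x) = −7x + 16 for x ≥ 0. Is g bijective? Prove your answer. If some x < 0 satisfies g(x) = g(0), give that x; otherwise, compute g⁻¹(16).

Both pieces are strictly decreasing (slopes −5 and −7), so each is injective on its own interval.
The left piece maps (−∞, 0) onto (13, ∞); the right piece maps [0, ∞) onto (−∞, 16].
These images overlap. In particular g(0) = 16 (right piece), and solving −5x + 13 = 16 on the left piece gives x = −3/5 < 0.
So g(−3/5) = g(0) with −3/5 ≠ 0, and g is not injective, hence not bijective. This x = −3/5 is the requested value below 0.

-3/5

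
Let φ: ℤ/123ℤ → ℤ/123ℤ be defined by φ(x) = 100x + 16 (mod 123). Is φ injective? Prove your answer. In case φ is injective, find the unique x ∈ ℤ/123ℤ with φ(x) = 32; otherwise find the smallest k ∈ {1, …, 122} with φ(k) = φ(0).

Recall that injectivity means: for all s, t in the domain, φ(s) = φ(t) implies s = t.
Suppose φ(s) = φ(t) in ℤ/123ℤ. Then 100s + 16 ≡ 100t + 16 (mod 123), so 100(s − t) ≡ 0 (mod 123).
Since gcd(100, 123) = 1, 100 is invertible modulo 123, thus s − t ≡ 0 (mod 123), i.e. s = t.
Thus φ is injective.
We now compute 100⁻¹ mod 123 explicitly. Euclid's algorithm: 123 = 1·100 + 23, 100 = 4·23 + 8, 23 = 2·8 + 7, 8 = 1·7 + 1; back-substituting gives 1 = 16·100 − 13·123, so 100⁻¹ ≡ 16 (mod 123).
Since φ is injective, we find φ⁻¹(32): we need 100x ≡ 32 − 16 ≡ 16 (mod 123). Using 100⁻¹ = 16: x ≡ 16·16 = 256 = 2·123 + 10, so x = 10.
Check: φ(10) = 100·10 + 16 = 1016 = 8·123 + 32 ≡ 32 (mod 123).

10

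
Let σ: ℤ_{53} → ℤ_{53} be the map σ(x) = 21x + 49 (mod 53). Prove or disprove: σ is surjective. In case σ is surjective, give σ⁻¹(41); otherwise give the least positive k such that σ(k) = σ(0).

40

Since gcd(21, 53) = 1, 21 is invertible modulo 53. Euclid's algorithm: 53 = 2·21 + 11, 21 = 1·11 + 10, 11 = 1·10 + 1; back-substituting gives 1 = 48·21 − 19·53, so 21⁻¹ ≡ 48 (mod 53).
For any y ∈ ℤ_{53}, x = 48(y − 49) mod 53 satisfies σ(x) = 21·48(y − 49) + 49 ≡ y (since 21·48 ≡ 1 mod 53). So every y has a preimage.
Therefore σ is surjective.
Since σ is surjective, we compute σ⁻¹(41): solve 21x + 49 ≡ 41 (mod 53), i.e. 21x ≡ 45 (mod 53).
Multiplying by 21⁻¹ = 48 gives x ≡ 48·45 = 2160 = 40·53 + 40 ≡ 40 (mod 53).
Check: σ(40) = 21·40 + 49 = 889 = 16·53 + 41 ≡ 41 (mod 53).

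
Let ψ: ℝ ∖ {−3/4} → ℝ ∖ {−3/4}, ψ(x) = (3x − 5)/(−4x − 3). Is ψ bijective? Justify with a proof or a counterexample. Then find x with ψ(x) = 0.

5/3

Suppose ψ(u) = ψ(v). Cross-multiplying: (3u − 5)(−4v − 3) = (3v − 5)(−4u − 3).
Expanding both sides and cancelling the symmetric terms leaves −29·(u − v) = 0. Since −29 ≠ 0, u = v. Therefore ψ is injective.
For any y ≠ −3/4, solving y(−4x − 3) = 3x − 5 for x gives a well-defined x ≠ −3/4. So ψ is surjective.
Therefore ψ is bijective.
Solving ψ(x) = 0: cross-multiplying gives 3x − 5 = 0(−4x − 3), which rearranges to 3x = 5, so x = 5/3.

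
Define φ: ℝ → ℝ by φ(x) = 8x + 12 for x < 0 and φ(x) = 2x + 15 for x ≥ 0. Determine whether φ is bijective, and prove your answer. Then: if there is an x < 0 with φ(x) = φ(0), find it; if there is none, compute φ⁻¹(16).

Both pieces are strictly increasing (slopes 8 and 2), so each is injective on its own interval.
The left piece maps (−∞, 0) onto (−∞, 12); the right piece maps [0, ∞) onto [15, ∞).
The images leave a gap (12 has no preimage), so φ is not surjective, hence not bijective.
Because the two images are disjoint, no x < 0 has φ(x) = φ(0), so we compute φ⁻¹(16): 16 lies in [15, ∞), so solve 2x + 15 = 16: x = (16 − 15)/2 = 1/2.

1/2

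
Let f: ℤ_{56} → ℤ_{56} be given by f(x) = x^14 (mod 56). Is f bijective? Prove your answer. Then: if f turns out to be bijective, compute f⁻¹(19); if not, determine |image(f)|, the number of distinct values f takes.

f(6): Repeated squaring mod 56: 6^1 ≡ 6, 6^2 ≡ 6² = 36, 6^4 ≡ 36² = 1296 ≡ 8, 6^8 ≡ 8² = 64 ≡ 8. Since 14 = 8 + 4 + 2, 6^14 ≡ 8·8·36: 8·8 = 64 ≡ 8, then 8·36 = 288 ≡ 8. So 6^14 ≡ 8 (mod 56).
f(8): Repeated squaring mod 56: 8^1 ≡ 8, 8^2 ≡ 8² = 64 ≡ 8, 8^4 ≡ 8² = 64 ≡ 8, 8^8 ≡ 8² = 64 ≡ 8. Since 14 = 8 + 4 + 2, 8^14 ≡ 8·8·8: 8·8 = 64 ≡ 8, then 8·8 = 64 ≡ 8. So 8^14 ≡ 8 (mod 56).
So f(6) = f(8) = 8 while 6 ≠ 8, thus f is not injective, hence not bijective.
Since f is not bijective, we determine |image(f)|. Computing x^14 mod 56 for each x (by repeated squaring, reducing mod 56 at every step), the values f(0), f(1), …, f(55) are: 0, 1, 32, 9, 16, 25, 8, 49, 8, 25, 16, 9, 32, 1, 0, 1, 32, 9, 16, 25, 8, 49, 8, 25, 16, 9, 32, 1, 0, 1, 32, 9, 16, 25, 8, 49, 8, 25, 16, 9, 32, 1, 0, 1, 32, 9, 16, 25, 8, 49, 8, 25, 16, 9, 32, 1.
The distinct values are {0, 1, 8, 9, 16, 25, 32, 49}; there are 8 of them.

8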